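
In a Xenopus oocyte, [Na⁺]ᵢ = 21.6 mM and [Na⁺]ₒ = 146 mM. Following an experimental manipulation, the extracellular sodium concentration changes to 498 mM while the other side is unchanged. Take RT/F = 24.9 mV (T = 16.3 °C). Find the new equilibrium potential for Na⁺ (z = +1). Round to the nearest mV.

78 mV

After the shift: [Na⁺]_out = 498, [Na⁺]_in = 21.6 mM.
E_new = (24.9/1)·ln(498/21.6) = 24.90 · (3.1379) = 78.13 mV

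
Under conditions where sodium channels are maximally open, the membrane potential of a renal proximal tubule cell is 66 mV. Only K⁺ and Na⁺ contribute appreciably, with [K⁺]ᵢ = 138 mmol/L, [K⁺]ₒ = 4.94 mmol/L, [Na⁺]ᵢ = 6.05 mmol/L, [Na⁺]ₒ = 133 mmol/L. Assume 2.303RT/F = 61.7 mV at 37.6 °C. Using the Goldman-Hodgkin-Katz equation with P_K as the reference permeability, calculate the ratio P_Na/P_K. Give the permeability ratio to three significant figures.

Let α = P_Na/P_K. GHK: Vm = 61.7·log₁₀[(Kₒ + α·Naₒ)/(Kᵢ + α·Naᵢ)].
10^(Vm/61.7) = 10^(66.0/61.7) = 11.741
So 11.741·(Kᵢ + α·Naᵢ) = Kₒ + α·Naₒ → α = (11.741·138.0 − 4.94) / (133.0 − 11.741·6.05)
α = (1620 − 4.94) / (133.0 − 71.03) = 1615/61.97 = 26.07

26.1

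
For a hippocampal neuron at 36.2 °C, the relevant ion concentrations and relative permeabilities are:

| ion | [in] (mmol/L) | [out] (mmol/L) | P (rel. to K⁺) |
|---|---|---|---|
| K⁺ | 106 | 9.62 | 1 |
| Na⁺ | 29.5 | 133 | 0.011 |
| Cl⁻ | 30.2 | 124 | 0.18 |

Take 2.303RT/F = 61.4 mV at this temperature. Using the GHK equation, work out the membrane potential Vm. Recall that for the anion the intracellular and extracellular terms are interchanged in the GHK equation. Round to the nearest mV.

Vm = 61.4 · log₁₀[(Σ P·[cation]ₒ + Σ P·[anion]ᵢ) / (Σ P·[cation]ᵢ + Σ P·[anion]ₒ)]
Numerator = 1×9.62 + 0.011×133 + 0.18×30.2 = 16.52
Denominator = 1×106 + 0.011×29.5 + 0.18×124 = 128.6
Vm = 61.4 · log₁₀(0.12841) = 61.4 × (-0.8914) = -54.73 mV

-55 mV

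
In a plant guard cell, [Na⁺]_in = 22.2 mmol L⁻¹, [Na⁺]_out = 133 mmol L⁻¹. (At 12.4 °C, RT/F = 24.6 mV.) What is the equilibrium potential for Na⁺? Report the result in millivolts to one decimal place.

E = (24.6/z) · ln([Na⁺]_out/[Na⁺]_in) with z = +1.
= (24.6/1) · ln(133/22.2) = 24.60 · ln(5.991)
= 24.60 · (1.7903) = 44.04 mV

44.0 mV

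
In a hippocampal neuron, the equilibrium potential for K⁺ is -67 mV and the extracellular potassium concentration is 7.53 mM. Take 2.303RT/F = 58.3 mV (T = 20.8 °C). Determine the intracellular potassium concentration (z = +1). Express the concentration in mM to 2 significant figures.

Nernst: E = (58.3/1) · log₁₀([out]/[in]), so log₁₀([out]/[in]) = -67.0 × 1 / 58.3 = -1.1492.
[out]/[in] = 10^(-1.1492) = 0.07092.
[in] = 7.53 / 0.07092 = 106.2 mM.

110 mM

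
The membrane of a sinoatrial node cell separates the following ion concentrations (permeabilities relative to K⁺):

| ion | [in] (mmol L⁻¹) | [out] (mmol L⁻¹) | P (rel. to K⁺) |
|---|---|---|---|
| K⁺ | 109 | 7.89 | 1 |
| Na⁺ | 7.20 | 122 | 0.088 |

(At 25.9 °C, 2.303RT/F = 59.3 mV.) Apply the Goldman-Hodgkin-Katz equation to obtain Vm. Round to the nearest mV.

Vm = 59.3 · log₁₀[(Σ P·[cation]ₒ + Σ P·[anion]ᵢ) / (Σ P·[cation]ᵢ + Σ P·[anion]ₒ)]
Numerator = 1×7.89 + 0.088×122 = 18.63
Denominator = 1×109 + 0.088×7.20 = 109.6
Vm = 59.3 · log₁₀(0.16989) = 59.3 × (-0.7698) = -45.65 mV

-46 mV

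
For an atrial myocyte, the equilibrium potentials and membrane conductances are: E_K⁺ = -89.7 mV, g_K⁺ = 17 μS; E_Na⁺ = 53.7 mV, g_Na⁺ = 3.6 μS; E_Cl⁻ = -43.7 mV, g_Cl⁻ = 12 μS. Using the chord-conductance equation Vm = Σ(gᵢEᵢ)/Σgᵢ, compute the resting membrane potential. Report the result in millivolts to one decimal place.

Σ gᵢEᵢ = 17·(-89.7) + 3.6·(53.7) + 12·(-43.7) = -1855.98
Σ gᵢ = 17 + 3.6 + 12 = 32.6
Vm = -1855.98 / 32.6 = -56.93 mV

-56.9 mV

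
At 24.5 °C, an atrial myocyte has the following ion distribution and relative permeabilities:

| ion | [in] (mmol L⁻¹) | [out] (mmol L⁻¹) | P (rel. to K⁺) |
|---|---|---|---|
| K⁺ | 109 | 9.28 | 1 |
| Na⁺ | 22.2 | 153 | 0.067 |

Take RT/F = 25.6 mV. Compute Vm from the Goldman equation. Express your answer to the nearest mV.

Vm = 25.6 · ln[(Σ P·[cation]ₒ + Σ P·[anion]ᵢ) / (Σ P·[cation]ᵢ + Σ P·[anion]ₒ)]
Numerator = 1×9.28 + 0.067×153 = 19.53
Denominator = 1×109 + 0.067×22.2 = 110.5
Vm = 25.6 · ln(0.17677) = 25.6 × (-1.7329) = -44.36 mV

-44 mV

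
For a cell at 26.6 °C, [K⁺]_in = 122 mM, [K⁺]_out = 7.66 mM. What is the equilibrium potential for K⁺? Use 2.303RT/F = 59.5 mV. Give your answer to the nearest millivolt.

-72 mV

E = (59.5/z) · log₁₀([K⁺]_out/[K⁺]_in) with z = +1.
= (59.5/1) · log₁₀(7.66/122) = 59.50 · log₁₀(0.06279)
= 59.50 · (-1.2021) = -71.53 mV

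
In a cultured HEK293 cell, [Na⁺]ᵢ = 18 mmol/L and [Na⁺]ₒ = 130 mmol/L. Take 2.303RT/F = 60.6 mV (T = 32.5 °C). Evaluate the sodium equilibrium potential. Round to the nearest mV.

E = (60.6/z) · log₁₀([Na⁺]_out/[Na⁺]_in) with z = +1.
= (60.6/1) · log₁₀(130/18) = 60.60 · log₁₀(7.222)
= 60.60 · (0.8587) = 52.04 mV

52 mV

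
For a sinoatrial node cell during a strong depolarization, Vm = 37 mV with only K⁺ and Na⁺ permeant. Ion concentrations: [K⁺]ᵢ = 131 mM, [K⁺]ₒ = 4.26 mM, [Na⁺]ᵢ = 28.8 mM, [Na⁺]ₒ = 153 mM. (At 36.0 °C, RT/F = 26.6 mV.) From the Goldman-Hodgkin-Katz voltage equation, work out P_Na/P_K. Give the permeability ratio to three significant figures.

Let α = P_Na/P_K. GHK: Vm = 26.6·ln[(Kₒ + α·Naₒ)/(Kᵢ + α·Naᵢ)].
e^(Vm/26.6) = e^(37.0/26.6) = 4.0188
So 4.0188·(Kᵢ + α·Naᵢ) = Kₒ + α·Naₒ → α = (4.0188·131.0 − 4.26) / (153.0 − 4.0188·28.8)
α = (526.5 − 4.26) / (153.0 − 115.7) = 522.2/37.26 = 14.02

14.0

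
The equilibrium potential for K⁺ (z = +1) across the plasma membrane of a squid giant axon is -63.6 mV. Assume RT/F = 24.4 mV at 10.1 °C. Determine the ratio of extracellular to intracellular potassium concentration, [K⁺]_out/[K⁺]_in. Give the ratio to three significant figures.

0.0738

ln([out]/[in]) = E·z/(24.4) = -63.6 × 1 / 24.4 = -2.6066
[out]/[in] = e^(-2.6066) = 0.07379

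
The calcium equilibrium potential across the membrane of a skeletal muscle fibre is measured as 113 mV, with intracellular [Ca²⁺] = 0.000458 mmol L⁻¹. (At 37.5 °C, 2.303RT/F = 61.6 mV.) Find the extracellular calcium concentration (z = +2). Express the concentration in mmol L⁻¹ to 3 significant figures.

2.14 mmol L⁻¹

Nernst: E = (61.6/2) · log₁₀([out]/[in]), so log₁₀([out]/[in]) = 113.0 × 2 / 61.6 = 3.6688.
[out]/[in] = 10^(3.6688) = 4665.
[out] = 4665 × 0.000458 = 2.136 mmol L⁻¹.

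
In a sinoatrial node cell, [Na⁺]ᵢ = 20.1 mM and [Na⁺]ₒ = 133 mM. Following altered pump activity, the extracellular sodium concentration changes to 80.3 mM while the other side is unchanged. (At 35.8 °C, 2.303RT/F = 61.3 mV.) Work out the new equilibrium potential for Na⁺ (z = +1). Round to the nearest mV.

37 mV

After the shift: [Na⁺]_out = 80.3, [Na⁺]_in = 20.1 mM.
E_new = (61.3/1)·log₁₀(80.3/20.1) = 61.30 · (0.6015) = 36.87 mV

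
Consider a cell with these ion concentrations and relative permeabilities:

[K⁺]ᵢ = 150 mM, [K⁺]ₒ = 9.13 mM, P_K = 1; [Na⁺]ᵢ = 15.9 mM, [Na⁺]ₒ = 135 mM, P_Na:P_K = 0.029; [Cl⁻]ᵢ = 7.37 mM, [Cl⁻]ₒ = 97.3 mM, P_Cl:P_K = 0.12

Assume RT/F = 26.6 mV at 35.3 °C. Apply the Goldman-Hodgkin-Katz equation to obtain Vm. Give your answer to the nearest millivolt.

-65 mV

Vm = 26.6 · ln[(Σ P·[cation]ₒ + Σ P·[anion]ᵢ) / (Σ P·[cation]ᵢ + Σ P·[anion]ₒ)]
Numerator = 1×9.13 + 0.029×135 + 0.12×7.37 = 13.93
Denominator = 1×150 + 0.029×15.9 + 0.12×97.3 = 162.1
Vm = 26.6 · ln(0.085911) = 26.6 × (-2.4544) = -65.29 mV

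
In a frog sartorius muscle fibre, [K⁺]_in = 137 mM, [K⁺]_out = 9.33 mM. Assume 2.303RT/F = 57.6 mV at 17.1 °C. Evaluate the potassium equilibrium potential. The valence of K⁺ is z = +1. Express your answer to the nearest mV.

-67 mV

E = (57.6/z) · log₁₀([K⁺]_out/[K⁺]_in) with z = +1.
= (57.6/1) · log₁₀(9.33/137) = 57.60 · log₁₀(0.0681)
= 57.60 · (-1.1668) = -67.21 mV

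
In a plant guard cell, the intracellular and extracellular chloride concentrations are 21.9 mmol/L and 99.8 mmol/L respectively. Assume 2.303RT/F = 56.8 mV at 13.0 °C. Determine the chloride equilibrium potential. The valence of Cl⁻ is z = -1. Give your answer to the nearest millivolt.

E = (56.8/z) · log₁₀([Cl⁻]_out/[Cl⁻]_in) with z = -1.
For an anion, dividing by z = -1 reverses the sign.
= (56.8/-1) · log₁₀(99.8/21.9) = -56.80 · log₁₀(4.557)
= -56.80 · (0.6587) = -37.41 mV

-37 mV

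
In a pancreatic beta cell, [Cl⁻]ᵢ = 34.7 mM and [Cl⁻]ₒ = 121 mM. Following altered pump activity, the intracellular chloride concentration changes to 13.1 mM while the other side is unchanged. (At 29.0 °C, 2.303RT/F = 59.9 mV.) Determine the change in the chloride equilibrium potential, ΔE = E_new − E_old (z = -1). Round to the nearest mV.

E_old = (59.9/-1)·log₁₀(121/34.7) = -32.49 mV
E_new = (59.9/-1)·log₁₀(121/13.1) = -57.83 mV
ΔE = -57.83 − (-32.49) = -25.34 mV

-25 mV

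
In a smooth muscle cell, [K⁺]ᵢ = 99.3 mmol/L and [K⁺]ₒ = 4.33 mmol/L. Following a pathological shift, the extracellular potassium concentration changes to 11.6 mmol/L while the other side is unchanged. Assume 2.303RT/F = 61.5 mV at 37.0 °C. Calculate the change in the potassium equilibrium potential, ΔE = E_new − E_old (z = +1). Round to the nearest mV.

E_old = (61.5/1)·log₁₀(4.33/99.3) = -83.67 mV
E_new = (61.5/1)·log₁₀(11.6/99.3) = -57.35 mV
ΔE = -57.35 − (-83.67) = 26.32 mV

26 mV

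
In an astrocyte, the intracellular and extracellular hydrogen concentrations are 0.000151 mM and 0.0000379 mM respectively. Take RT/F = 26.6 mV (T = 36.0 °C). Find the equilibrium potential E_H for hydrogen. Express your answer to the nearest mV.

E = (26.6/z) · ln([H⁺]_out/[H⁺]_in) with z = +1.
= (26.6/1) · ln(0.0000379/0.000151) = 26.60 · ln(0.251)
= 26.60 · (-1.3823) = -36.77 mV

-37 mV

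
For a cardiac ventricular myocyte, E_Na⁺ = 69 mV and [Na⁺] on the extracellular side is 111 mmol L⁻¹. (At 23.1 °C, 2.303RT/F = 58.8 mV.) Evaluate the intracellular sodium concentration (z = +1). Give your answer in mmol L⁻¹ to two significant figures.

Nernst: E = (58.8/1) · log₁₀([out]/[in]), so log₁₀([out]/[in]) = 69.0 × 1 / 58.8 = 1.1735.
[out]/[in] = 10^(1.1735) = 14.91.
[in] = 111 / 14.91 = 7.445 mmol L⁻¹.

7.4 mmol L⁻¹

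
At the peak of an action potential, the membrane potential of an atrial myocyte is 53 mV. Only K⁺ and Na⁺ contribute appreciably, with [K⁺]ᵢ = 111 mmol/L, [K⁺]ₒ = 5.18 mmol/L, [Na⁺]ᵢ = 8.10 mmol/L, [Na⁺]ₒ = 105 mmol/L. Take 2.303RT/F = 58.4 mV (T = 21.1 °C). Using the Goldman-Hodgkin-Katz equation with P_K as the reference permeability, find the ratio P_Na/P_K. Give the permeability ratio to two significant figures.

23

Let α = P_Na/P_K. GHK: Vm = 58.4·log₁₀[(Kₒ + α·Naₒ)/(Kᵢ + α·Naᵢ)].
10^(Vm/58.4) = 10^(53.0/58.4) = 8.0823
So 8.0823·(Kᵢ + α·Naᵢ) = Kₒ + α·Naₒ → α = (8.0823·111.0 − 5.18) / (105.0 − 8.0823·8.1)
α = (897.1 − 5.18) / (105.0 − 65.47) = 892/39.53 = 22.56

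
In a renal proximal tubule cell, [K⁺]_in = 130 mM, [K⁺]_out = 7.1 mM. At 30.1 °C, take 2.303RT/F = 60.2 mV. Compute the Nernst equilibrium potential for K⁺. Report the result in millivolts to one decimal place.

-76.0 mV

E = (60.2/z) · log₁₀([K⁺]_out/[K⁺]_in) with z = +1.
= (60.2/1) · log₁₀(7.1/130) = 60.20 · log₁₀(0.05462)
= 60.20 · (-1.2627) = -76.01 mV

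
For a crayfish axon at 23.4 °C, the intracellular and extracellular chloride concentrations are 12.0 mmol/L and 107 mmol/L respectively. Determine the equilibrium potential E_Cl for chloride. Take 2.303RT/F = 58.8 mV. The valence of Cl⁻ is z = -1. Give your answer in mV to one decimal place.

E = (58.8/z) · log₁₀([Cl⁻]_out/[Cl⁻]_in) with z = -1.
For an anion, dividing by z = -1 reverses the sign.
= (58.8/-1) · log₁₀(107/12.0) = -58.80 · log₁₀(8.917)
= -58.80 · (0.9502) = -55.87 mV

-55.9 mV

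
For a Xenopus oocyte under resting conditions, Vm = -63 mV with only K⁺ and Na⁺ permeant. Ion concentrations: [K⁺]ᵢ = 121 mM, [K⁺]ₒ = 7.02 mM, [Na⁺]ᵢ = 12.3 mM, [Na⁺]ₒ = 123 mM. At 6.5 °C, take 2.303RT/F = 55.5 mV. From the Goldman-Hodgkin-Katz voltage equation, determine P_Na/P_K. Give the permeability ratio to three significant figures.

0.0151

Let α = P_Na/P_K. GHK: Vm = 55.5·log₁₀[(Kₒ + α·Naₒ)/(Kᵢ + α·Naᵢ)].
10^(Vm/55.5) = 10^(-63.0/55.5) = 0.07326
So 0.07326·(Kᵢ + α·Naᵢ) = Kₒ + α·Naₒ → α = (0.07326·121.0 − 7.02) / (123.0 − 0.07326·12.3)
α = (8.864 − 7.02) / (123.0 − 0.9011) = 1.844/122.1 = 0.01511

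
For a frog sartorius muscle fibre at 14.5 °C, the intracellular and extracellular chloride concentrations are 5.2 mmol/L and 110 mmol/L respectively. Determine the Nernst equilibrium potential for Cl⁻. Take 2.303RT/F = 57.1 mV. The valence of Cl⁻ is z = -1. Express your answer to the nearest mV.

-76 mV

E = (57.1/z) · log₁₀([Cl⁻]_out/[Cl⁻]_in) with z = -1.
For an anion, dividing by z = -1 reverses the sign.
= (57.1/-1) · log₁₀(110/5.2) = -57.10 · log₁₀(21.15)
= -57.10 · (1.3254) = -75.68 mV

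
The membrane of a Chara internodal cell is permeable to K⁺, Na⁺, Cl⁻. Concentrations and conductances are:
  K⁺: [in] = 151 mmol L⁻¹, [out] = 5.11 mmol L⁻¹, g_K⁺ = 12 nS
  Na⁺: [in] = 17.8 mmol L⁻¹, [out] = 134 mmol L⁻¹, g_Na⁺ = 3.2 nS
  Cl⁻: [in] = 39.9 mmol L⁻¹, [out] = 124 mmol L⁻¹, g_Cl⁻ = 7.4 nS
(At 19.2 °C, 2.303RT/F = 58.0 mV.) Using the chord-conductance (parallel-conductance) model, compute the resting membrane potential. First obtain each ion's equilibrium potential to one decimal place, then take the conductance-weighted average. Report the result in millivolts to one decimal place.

-47.5 mV

E_K⁺ = (58.0/1)·log₁₀(5.11/151) = -85.3 mV
E_Na⁺ = (58.0/1)·log₁₀(134/17.8) = 50.8 mV
E_Cl⁻ = (58.0/-1)·log₁₀(124/39.9) = -28.6 mV
Vm = (Σ gᵢEᵢ)/(Σ gᵢ) = (12·-85.3 + 3.2·50.8 + 7.4·-28.6) / (12 + 3.2 + 7.4)
= -1072.68 / 22.6 = -47.46 mV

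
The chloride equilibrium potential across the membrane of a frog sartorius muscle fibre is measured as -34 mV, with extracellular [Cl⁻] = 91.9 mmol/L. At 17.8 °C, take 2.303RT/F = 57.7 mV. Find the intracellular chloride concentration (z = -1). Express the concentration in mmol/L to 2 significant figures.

24 mmol/L

Nernst: E = (57.7/-1) · log₁₀([out]/[in]), so log₁₀([out]/[in]) = -34.0 × -1 / 57.7 = 0.5893.
[out]/[in] = 10^(0.5893) = 3.884.
[in] = 91.9 / 3.884 = 23.66 mmol/L.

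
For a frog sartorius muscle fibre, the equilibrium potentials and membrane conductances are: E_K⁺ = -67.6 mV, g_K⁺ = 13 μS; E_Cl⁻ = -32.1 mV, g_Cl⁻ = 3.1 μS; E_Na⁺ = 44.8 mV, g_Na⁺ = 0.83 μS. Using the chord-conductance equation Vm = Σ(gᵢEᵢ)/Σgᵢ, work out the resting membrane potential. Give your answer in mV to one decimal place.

Σ gᵢEᵢ = 13·(-67.6) + 3.1·(-32.1) + 0.83·(44.8) = -941.13
Σ gᵢ = 13 + 3.1 + 0.83 = 16.93
Vm = -941.13 / 16.93 = -55.59 mV

-55.6 mV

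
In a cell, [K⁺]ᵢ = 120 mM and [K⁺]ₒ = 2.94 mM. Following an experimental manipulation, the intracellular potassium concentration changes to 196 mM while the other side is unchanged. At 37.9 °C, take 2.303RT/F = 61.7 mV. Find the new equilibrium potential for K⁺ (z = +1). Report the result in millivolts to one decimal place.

-112.5 mV

After the shift: [K⁺]_out = 2.94, [K⁺]_in = 196 mM.
E_new = (61.7/1)·log₁₀(2.94/196) = 61.70 · (-1.8239) = -112.54 mV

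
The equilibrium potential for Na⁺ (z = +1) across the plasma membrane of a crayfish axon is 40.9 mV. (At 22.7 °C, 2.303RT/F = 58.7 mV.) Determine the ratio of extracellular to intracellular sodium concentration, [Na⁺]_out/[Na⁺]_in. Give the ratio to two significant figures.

log₁₀([out]/[in]) = E·z/(58.7) = 40.9 × 1 / 58.7 = 0.6968
[out]/[in] = 10^(0.6968) = 4.975

5.0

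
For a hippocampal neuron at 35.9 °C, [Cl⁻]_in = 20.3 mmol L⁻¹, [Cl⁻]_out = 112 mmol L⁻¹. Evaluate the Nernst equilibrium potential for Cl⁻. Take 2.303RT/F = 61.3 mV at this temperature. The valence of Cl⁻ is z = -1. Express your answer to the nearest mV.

-45 mV

E = (61.3/z) · log₁₀([Cl⁻]_out/[Cl⁻]_in) with z = -1.
For an anion, dividing by z = -1 reverses the sign.
= (61.3/-1) · log₁₀(112/20.3) = -61.30 · log₁₀(5.517)
= -61.30 · (0.7417) = -45.47 mV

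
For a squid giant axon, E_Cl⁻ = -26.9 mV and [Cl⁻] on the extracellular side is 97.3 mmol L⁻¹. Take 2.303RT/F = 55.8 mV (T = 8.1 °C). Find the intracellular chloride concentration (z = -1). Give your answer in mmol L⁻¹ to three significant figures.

32.1 mmol L⁻¹

Nernst: E = (55.8/-1) · log₁₀([out]/[in]), so log₁₀([out]/[in]) = -26.9 × -1 / 55.8 = 0.4821.
[out]/[in] = 10^(0.4821) = 3.034.
[in] = 97.3 / 3.034 = 32.07 mmol L⁻¹.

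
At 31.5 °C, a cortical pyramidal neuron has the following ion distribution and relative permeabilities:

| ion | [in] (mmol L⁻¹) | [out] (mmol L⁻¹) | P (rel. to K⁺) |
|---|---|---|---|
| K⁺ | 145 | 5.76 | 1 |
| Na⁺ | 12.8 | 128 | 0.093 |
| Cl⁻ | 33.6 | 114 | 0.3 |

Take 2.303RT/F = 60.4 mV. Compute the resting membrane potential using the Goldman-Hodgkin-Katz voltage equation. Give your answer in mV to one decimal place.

-49.1 mV

Vm = 60.4 · log₁₀[(Σ P·[cation]ₒ + Σ P·[anion]ᵢ) / (Σ P·[cation]ᵢ + Σ P·[anion]ₒ)]
Numerator = 1×5.76 + 0.093×128 + 0.3×33.6 = 27.74
Denominator = 1×145 + 0.093×12.8 + 0.3×114 = 180.4
Vm = 60.4 · log₁₀(0.1538) = 60.4 × (-0.8130) = -49.11 mV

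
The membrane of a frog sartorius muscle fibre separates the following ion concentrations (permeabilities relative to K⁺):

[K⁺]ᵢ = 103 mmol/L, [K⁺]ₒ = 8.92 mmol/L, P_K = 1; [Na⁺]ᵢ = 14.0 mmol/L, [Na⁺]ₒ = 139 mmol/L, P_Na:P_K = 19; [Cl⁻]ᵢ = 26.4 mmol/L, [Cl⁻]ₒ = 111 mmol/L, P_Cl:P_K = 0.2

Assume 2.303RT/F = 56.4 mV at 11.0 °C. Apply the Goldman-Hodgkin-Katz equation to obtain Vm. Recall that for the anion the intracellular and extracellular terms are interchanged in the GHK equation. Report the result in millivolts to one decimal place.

Vm = 56.4 · log₁₀[(Σ P·[cation]ₒ + Σ P·[anion]ᵢ) / (Σ P·[cation]ᵢ + Σ P·[anion]ₒ)]
Numerator = 1×8.92 + 19×139 + 0.2×26.4 = 2655
Denominator = 1×103 + 19×14.0 + 0.2×111 = 391.2
Vm = 56.4 · log₁₀(6.7873) = 56.4 × (0.8317) = 46.91 mV

46.9 mV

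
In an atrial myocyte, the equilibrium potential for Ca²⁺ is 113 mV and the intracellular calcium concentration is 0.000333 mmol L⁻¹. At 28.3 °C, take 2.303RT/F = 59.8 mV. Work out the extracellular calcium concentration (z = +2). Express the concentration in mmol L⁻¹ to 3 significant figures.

2.00 mmol L⁻¹

Nernst: E = (59.8/2) · log₁₀([out]/[in]), so log₁₀([out]/[in]) = 113.0 × 2 / 59.8 = 3.7793.
[out]/[in] = 10^(3.7793) = 6015.
[out] = 6015 × 0.000333 = 2.003 mmol L⁻¹.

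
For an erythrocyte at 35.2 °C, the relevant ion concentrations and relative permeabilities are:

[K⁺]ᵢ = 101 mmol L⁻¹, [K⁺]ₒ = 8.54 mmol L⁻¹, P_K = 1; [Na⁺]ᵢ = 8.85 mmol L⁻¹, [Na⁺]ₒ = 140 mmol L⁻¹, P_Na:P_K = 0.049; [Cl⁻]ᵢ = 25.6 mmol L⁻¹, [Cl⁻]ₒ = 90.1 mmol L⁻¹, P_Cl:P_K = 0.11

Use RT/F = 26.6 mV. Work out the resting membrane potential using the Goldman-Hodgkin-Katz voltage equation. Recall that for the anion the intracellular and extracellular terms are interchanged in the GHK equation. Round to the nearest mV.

Vm = 26.6 · ln[(Σ P·[cation]ₒ + Σ P·[anion]ᵢ) / (Σ P·[cation]ᵢ + Σ P·[anion]ₒ)]
Numerator = 1×8.54 + 0.049×140 + 0.11×25.6 = 18.22
Denominator = 1×101 + 0.049×8.85 + 0.11×90.1 = 111.3
Vm = 26.6 · ln(0.1636) = 26.6 × (-1.8103) = -48.15 mV

-48 mV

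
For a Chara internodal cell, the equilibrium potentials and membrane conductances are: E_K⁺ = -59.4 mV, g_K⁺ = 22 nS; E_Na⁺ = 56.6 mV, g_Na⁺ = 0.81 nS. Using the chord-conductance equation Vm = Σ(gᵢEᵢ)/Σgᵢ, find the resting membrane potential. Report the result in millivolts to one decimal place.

Σ gᵢEᵢ = 22·(-59.4) + 0.81·(56.6) = -1260.95
Σ gᵢ = 22 + 0.81 = 22.81
Vm = -1260.95 / 22.81 = -55.28 mV

-55.3 mV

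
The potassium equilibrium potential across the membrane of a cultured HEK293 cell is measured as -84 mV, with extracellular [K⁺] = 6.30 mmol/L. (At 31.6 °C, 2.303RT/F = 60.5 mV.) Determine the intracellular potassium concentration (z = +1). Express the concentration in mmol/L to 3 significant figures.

154 mmol/L

Nernst: E = (60.5/1) · log₁₀([out]/[in]), so log₁₀([out]/[in]) = -84.0 × 1 / 60.5 = -1.3884.
[out]/[in] = 10^(-1.3884) = 0.04089.
[in] = 6.30 / 0.04089 = 154.1 mmol/L.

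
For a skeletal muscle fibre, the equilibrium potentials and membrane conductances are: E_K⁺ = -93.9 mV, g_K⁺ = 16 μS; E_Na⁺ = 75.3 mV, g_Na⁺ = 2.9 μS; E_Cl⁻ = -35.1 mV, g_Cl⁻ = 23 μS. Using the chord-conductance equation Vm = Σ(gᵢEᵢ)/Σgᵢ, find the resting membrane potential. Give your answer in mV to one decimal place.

-49.9 mV

Σ gᵢEᵢ = 16·(-93.9) + 2.9·(75.3) + 23·(-35.1) = -2091.33
Σ gᵢ = 16 + 2.9 + 23 = 41.9
Vm = -2091.33 / 41.9 = -49.91 mV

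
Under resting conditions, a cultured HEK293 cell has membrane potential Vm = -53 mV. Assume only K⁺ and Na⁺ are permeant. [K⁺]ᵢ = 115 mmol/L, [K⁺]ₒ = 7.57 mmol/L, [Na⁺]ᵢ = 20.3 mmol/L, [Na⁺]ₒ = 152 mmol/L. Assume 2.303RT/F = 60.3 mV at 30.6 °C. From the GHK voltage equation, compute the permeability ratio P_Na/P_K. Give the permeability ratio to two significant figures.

0.051

Let α = P_Na/P_K. GHK: Vm = 60.3·log₁₀[(Kₒ + α·Naₒ)/(Kᵢ + α·Naᵢ)].
10^(Vm/60.3) = 10^(-53.0/60.3) = 0.13215
So 0.13215·(Kᵢ + α·Naᵢ) = Kₒ + α·Naₒ → α = (0.13215·115.0 − 7.57) / (152.0 − 0.13215·20.3)
α = (15.2 − 7.57) / (152.0 − 2.683) = 7.627/149.3 = 0.05108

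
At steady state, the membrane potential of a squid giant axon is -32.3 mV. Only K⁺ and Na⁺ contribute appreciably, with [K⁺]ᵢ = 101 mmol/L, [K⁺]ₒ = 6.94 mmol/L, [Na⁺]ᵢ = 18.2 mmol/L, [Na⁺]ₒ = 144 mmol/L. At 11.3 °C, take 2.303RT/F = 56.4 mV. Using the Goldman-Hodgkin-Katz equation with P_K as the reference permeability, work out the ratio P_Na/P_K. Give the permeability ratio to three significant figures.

Let α = P_Na/P_K. GHK: Vm = 56.4·log₁₀[(Kₒ + α·Naₒ)/(Kᵢ + α·Naᵢ)].
10^(Vm/56.4) = 10^(-32.3/56.4) = 0.26749
So 0.26749·(Kᵢ + α·Naᵢ) = Kₒ + α·Naₒ → α = (0.26749·101.0 − 6.94) / (144.0 − 0.26749·18.2)
α = (27.02 − 6.94) / (144.0 − 4.868) = 20.08/139.1 = 0.1443

0.144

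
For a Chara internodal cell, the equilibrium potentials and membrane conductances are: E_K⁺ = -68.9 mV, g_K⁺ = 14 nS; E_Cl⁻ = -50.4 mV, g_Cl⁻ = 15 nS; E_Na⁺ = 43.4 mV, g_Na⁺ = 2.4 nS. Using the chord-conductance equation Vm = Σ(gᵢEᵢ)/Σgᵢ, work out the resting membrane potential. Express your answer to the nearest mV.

Σ gᵢEᵢ = 14·(-68.9) + 15·(-50.4) + 2.4·(43.4) = -1616.44
Σ gᵢ = 14 + 15 + 2.4 = 31.4
Vm = -1616.44 / 31.4 = -51.48 mV

-51 mV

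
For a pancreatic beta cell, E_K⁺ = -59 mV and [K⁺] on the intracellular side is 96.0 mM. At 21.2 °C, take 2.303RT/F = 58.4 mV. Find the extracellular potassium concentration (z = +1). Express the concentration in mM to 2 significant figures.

9.4 mM

Nernst: E = (58.4/1) · log₁₀([out]/[in]), so log₁₀([out]/[in]) = -59.0 × 1 / 58.4 = -1.0103.
[out]/[in] = 10^(-1.0103) = 0.09766.
[out] = 0.09766 × 96.0 = 9.376 mM.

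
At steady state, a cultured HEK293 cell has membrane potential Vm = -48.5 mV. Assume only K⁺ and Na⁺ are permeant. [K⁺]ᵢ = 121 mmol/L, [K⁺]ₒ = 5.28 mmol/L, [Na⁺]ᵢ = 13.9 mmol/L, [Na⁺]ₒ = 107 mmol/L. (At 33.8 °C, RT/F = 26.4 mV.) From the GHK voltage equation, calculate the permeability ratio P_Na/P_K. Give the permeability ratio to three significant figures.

Let α = P_Na/P_K. GHK: Vm = 26.4·ln[(Kₒ + α·Naₒ)/(Kᵢ + α·Naᵢ)].
e^(Vm/26.4) = e^(-48.5/26.4) = 0.15928
So 0.15928·(Kᵢ + α·Naᵢ) = Kₒ + α·Naₒ → α = (0.15928·121.0 − 5.28) / (107.0 − 0.15928·13.9)
α = (19.27 − 5.28) / (107.0 − 2.214) = 13.99/104.8 = 0.1335

0.134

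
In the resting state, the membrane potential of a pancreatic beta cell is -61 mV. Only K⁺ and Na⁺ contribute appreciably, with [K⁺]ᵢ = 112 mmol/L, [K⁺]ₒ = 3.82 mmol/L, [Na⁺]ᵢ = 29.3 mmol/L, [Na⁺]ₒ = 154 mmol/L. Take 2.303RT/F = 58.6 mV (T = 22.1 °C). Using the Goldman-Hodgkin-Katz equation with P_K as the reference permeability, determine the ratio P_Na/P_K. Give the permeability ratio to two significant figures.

Let α = P_Na/P_K. GHK: Vm = 58.6·log₁₀[(Kₒ + α·Naₒ)/(Kᵢ + α·Naᵢ)].
10^(Vm/58.6) = 10^(-61.0/58.6) = 0.091001
So 0.091001·(Kᵢ + α·Naᵢ) = Kₒ + α·Naₒ → α = (0.091001·112.0 − 3.82) / (154.0 − 0.091001·29.3)
α = (10.19 − 3.82) / (154.0 − 2.666) = 6.372/151.3 = 0.04211

0.042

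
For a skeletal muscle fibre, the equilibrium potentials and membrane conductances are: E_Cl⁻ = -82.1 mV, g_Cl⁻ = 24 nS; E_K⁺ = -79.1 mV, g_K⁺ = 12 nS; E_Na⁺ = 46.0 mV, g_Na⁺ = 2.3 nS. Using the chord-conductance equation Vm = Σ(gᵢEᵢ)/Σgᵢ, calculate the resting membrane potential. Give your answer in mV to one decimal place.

-73.5 mV

Σ gᵢEᵢ = 24·(-82.1) + 12·(-79.1) + 2.3·(46.0) = -2813.80
Σ gᵢ = 24 + 12 + 2.3 = 38.3
Vm = -2813.80 / 38.3 = -73.47 mV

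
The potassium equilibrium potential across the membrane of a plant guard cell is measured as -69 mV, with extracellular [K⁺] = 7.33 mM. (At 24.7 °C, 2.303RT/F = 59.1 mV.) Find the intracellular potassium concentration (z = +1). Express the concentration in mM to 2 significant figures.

110 mM

Nernst: E = (59.1/1) · log₁₀([out]/[in]), so log₁₀([out]/[in]) = -69.0 × 1 / 59.1 = -1.1675.
[out]/[in] = 10^(-1.1675) = 0.068.
[in] = 7.33 / 0.068 = 107.8 mM.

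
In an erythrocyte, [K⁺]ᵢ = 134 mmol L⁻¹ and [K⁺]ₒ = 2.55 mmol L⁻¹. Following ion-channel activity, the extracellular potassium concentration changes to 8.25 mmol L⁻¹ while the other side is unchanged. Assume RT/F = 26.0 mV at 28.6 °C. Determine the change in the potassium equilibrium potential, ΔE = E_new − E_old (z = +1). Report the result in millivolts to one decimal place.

E_old = (26.0/1)·ln(2.55/134) = -103.01 mV
E_new = (26.0/1)·ln(8.25/134) = -72.48 mV
ΔE = -72.48 − (-103.01) = 30.53 mV

30.5 mV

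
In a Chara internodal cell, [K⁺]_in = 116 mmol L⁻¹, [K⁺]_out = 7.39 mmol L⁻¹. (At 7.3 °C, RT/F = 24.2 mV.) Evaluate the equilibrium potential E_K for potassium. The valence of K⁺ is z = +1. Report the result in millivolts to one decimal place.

E = (24.2/z) · ln([K⁺]_out/[K⁺]_in) with z = +1.
= (24.2/1) · ln(7.39/116) = 24.20 · ln(0.06371)
= 24.20 · (-2.7535) = -66.63 mV

-66.6 mV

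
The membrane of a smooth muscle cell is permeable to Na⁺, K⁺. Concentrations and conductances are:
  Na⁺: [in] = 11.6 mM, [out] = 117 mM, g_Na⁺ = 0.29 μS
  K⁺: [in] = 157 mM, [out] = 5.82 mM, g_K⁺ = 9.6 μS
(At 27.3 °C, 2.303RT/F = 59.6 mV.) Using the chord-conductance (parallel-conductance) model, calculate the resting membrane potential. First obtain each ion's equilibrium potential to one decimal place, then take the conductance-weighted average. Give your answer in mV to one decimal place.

-81.0 mV

E_Na⁺ = (59.6/1)·log₁₀(117/11.6) = 59.8 mV
E_K⁺ = (59.6/1)·log₁₀(5.82/157) = -85.3 mV
Vm = (Σ gᵢEᵢ)/(Σ gᵢ) = (0.29·59.8 + 9.6·-85.3) / (0.29 + 9.6)
= -801.54 / 9.89 = -81.05 mV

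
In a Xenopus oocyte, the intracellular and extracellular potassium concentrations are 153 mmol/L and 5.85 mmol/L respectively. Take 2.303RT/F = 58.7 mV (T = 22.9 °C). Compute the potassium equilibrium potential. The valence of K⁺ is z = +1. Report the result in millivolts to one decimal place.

-83.2 mV

E = (58.7/z) · log₁₀([K⁺]_out/[K⁺]_in) with z = +1.
= (58.7/1) · log₁₀(5.85/153) = 58.70 · log₁₀(0.03824)
= 58.70 · (-1.4175) = -83.21 mV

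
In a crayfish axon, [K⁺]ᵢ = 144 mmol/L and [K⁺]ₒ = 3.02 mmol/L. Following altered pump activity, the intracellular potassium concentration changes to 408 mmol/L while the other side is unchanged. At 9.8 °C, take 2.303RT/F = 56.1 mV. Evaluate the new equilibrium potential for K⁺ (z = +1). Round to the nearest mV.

-120 mV

After the shift: [K⁺]_out = 3.02, [K⁺]_in = 408 mmol/L.
E_new = (56.1/1)·log₁₀(3.02/408) = 56.10 · (-2.1307) = -119.53 mV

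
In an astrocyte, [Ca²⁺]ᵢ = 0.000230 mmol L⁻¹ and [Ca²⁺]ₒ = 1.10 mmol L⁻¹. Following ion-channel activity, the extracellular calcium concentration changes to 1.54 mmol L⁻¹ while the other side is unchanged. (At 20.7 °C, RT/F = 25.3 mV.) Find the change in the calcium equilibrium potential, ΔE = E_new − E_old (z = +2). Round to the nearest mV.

4 mV

E_old = (25.3/2)·ln(1.10/0.000230) = 107.18 mV
E_new = (25.3/2)·ln(1.54/0.000230) = 111.44 mV
ΔE = 111.44 − (107.18) = 4.26 mV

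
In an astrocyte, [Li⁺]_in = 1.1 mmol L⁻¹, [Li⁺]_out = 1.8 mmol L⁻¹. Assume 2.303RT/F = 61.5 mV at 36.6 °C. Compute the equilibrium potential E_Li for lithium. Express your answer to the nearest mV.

13 mV

E = (61.5/z) · log₁₀([Li⁺]_out/[Li⁺]_in) with z = +1.
= (61.5/1) · log₁₀(1.8/1.1) = 61.50 · log₁₀(1.636)
= 61.50 · (0.2139) = 13.15 mV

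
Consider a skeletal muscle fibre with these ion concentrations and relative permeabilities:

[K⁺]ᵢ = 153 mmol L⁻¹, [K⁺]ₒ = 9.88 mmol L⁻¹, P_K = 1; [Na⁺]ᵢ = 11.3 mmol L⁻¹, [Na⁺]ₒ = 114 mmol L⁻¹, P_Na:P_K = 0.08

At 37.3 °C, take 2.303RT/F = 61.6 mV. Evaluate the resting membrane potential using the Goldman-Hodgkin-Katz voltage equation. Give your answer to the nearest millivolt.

-56 mV

Vm = 61.6 · log₁₀[(Σ P·[cation]ₒ + Σ P·[anion]ᵢ) / (Σ P·[cation]ᵢ + Σ P·[anion]ₒ)]
Numerator = 1×9.88 + 0.08×114 = 19
Denominator = 1×153 + 0.08×11.3 = 153.9
Vm = 61.6 · log₁₀(0.12345) = 61.6 × (-0.9085) = -55.96 mV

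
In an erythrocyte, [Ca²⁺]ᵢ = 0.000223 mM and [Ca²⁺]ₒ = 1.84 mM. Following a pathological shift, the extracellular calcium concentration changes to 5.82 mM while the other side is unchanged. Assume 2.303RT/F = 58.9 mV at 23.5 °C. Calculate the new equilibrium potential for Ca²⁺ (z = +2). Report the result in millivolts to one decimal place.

After the shift: [Ca²⁺]_out = 5.82, [Ca²⁺]_in = 0.000223 mM.
E_new = (58.9/2)·log₁₀(5.82/0.000223) = 29.45 · (4.4166) = 130.07 mV

130.1 mV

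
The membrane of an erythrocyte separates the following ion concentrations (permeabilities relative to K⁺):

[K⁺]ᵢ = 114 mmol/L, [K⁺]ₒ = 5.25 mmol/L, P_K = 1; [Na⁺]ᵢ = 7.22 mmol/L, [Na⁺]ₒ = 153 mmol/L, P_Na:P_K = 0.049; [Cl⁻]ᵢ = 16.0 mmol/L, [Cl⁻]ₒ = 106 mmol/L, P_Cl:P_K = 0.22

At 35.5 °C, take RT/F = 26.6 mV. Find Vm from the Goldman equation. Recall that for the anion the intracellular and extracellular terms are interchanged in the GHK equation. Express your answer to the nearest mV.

Vm = 26.6 · ln[(Σ P·[cation]ₒ + Σ P·[anion]ᵢ) / (Σ P·[cation]ᵢ + Σ P·[anion]ₒ)]
Numerator = 1×5.25 + 0.049×153 + 0.22×16.0 = 16.27
Denominator = 1×114 + 0.049×7.22 + 0.22×106 = 137.7
Vm = 26.6 · ln(0.11816) = 26.6 × (-2.1357) = -56.81 mV

-57 mV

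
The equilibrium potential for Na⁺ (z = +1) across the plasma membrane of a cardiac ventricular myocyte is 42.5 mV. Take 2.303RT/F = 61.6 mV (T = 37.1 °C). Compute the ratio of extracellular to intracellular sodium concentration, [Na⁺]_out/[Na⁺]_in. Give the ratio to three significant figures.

log₁₀([out]/[in]) = E·z/(61.6) = 42.5 × 1 / 61.6 = 0.6899
[out]/[in] = 10^(0.6899) = 4.897

4.90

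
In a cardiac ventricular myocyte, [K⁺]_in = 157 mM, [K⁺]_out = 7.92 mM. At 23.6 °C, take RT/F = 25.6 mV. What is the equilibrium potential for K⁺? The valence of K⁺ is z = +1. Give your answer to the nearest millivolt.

E = (25.6/z) · ln([K⁺]_out/[K⁺]_in) with z = +1.
= (25.6/1) · ln(7.92/157) = 25.60 · ln(0.05045)
= 25.60 · (-2.9869) = -76.46 mV

-76 mV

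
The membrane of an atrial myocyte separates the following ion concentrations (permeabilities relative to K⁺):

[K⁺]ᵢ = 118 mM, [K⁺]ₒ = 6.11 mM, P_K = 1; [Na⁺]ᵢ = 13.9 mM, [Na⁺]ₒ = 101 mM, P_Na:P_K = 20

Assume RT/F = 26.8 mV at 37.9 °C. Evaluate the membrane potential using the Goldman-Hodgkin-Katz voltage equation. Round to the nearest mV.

Vm = 26.8 · ln[(Σ P·[cation]ₒ + Σ P·[anion]ᵢ) / (Σ P·[cation]ᵢ + Σ P·[anion]ₒ)]
Numerator = 1×6.11 + 20×101 = 2026
Denominator = 1×118 + 20×13.9 = 396
Vm = 26.8 · ln(5.1164) = 26.8 × (1.6325) = 43.75 mV

44 mV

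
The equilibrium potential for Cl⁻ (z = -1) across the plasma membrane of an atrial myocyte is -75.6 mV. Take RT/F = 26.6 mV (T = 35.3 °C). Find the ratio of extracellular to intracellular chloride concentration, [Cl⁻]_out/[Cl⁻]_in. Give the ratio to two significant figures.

17

ln([out]/[in]) = E·z/(26.6) = -75.6 × -1 / 26.6 = 2.8421
[out]/[in] = e^(2.8421) = 17.15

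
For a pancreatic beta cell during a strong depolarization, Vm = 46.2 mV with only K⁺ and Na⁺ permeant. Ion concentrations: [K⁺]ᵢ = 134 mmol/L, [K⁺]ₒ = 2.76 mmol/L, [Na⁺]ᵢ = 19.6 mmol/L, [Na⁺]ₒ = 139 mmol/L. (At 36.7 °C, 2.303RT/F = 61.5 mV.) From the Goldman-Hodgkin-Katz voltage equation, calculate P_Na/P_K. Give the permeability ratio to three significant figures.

26.4

Let α = P_Na/P_K. GHK: Vm = 61.5·log₁₀[(Kₒ + α·Naₒ)/(Kᵢ + α·Naᵢ)].
10^(Vm/61.5) = 10^(46.2/61.5) = 5.6392
So 5.6392·(Kᵢ + α·Naᵢ) = Kₒ + α·Naₒ → α = (5.6392·134.0 − 2.76) / (139.0 − 5.6392·19.6)
α = (755.7 − 2.76) / (139.0 − 110.5) = 752.9/28.47 = 26.44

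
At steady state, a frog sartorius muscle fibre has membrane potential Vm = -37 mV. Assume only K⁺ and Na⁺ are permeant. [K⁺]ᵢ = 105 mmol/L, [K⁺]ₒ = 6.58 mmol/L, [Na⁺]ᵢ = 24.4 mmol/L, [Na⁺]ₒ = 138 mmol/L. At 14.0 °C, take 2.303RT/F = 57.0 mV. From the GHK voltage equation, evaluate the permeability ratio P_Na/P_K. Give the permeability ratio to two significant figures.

Let α = P_Na/P_K. GHK: Vm = 57.0·log₁₀[(Kₒ + α·Naₒ)/(Kᵢ + α·Naᵢ)].
10^(Vm/57.0) = 10^(-37.0/57.0) = 0.22432
So 0.22432·(Kᵢ + α·Naᵢ) = Kₒ + α·Naₒ → α = (0.22432·105.0 − 6.58) / (138.0 − 0.22432·24.4)
α = (23.55 − 6.58) / (138.0 − 5.474) = 16.97/132.5 = 0.1281

0.13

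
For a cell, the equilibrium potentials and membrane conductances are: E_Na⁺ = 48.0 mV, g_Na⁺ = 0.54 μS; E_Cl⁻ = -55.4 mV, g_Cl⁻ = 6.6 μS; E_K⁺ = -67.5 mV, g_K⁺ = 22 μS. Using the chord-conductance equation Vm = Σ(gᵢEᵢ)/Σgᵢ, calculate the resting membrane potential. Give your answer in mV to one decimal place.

Σ gᵢEᵢ = 0.54·(48.0) + 6.6·(-55.4) + 22·(-67.5) = -1824.72
Σ gᵢ = 0.54 + 6.6 + 22 = 29.14
Vm = -1824.72 / 29.14 = -62.62 mV

-62.6 mV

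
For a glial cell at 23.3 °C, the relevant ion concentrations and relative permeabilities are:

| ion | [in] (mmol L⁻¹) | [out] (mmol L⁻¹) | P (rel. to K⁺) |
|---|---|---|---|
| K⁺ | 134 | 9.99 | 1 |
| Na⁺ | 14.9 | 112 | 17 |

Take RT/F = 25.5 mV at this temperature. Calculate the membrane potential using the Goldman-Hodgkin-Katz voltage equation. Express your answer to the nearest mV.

41 mV

Vm = 25.5 · ln[(Σ P·[cation]ₒ + Σ P·[anion]ᵢ) / (Σ P·[cation]ᵢ + Σ P·[anion]ₒ)]
Numerator = 1×9.99 + 17×112 = 1914
Denominator = 1×134 + 17×14.9 = 387.3
Vm = 25.5 · ln(4.9419) = 25.5 × (1.5977) = 40.74 mV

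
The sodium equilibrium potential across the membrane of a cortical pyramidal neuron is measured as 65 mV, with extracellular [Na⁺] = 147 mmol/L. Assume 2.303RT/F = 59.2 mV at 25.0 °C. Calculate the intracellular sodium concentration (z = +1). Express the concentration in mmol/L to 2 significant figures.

12 mmol/L

Nernst: E = (59.2/1) · log₁₀([out]/[in]), so log₁₀([out]/[in]) = 65.0 × 1 / 59.2 = 1.0980.
[out]/[in] = 10^(1.0980) = 12.53.
[in] = 147 / 12.53 = 11.73 mmol/L.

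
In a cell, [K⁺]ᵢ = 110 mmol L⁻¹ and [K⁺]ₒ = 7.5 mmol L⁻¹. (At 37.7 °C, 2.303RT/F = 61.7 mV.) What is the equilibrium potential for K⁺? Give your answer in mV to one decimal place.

E = (61.7/z) · log₁₀([K⁺]_out/[K⁺]_in) with z = +1.
= (61.7/1) · log₁₀(7.5/110) = 61.70 · log₁₀(0.06818)
= 61.70 · (-1.1663) = -71.96 mV

-72.0 mV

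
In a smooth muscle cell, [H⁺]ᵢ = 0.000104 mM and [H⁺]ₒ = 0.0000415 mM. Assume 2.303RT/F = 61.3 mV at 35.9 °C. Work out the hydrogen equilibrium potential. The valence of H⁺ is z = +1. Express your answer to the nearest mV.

E = (61.3/z) · log₁₀([H⁺]_out/[H⁺]_in) with z = +1.
= (61.3/1) · log₁₀(0.0000415/0.000104) = 61.30 · log₁₀(0.399)
= 61.30 · (-0.3990) = -24.46 mV

-24 mV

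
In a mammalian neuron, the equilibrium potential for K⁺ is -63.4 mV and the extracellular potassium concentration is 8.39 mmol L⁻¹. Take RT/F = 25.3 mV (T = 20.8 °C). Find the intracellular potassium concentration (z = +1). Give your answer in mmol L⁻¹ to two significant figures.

100 mmol L⁻¹

Nernst: E = (25.3/1) · ln([out]/[in]), so ln([out]/[in]) = -63.4 × 1 / 25.3 = -2.5059.
[out]/[in] = e^(-2.5059) = 0.0816.
[in] = 8.39 / 0.0816 = 102.8 mmol L⁻¹.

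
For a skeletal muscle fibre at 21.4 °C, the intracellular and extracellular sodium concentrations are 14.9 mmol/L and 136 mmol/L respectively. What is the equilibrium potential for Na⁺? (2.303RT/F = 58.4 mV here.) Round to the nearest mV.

56 mV

E = (58.4/z) · log₁₀([Na⁺]_out/[Na⁺]_in) with z = +1.
= (58.4/1) · log₁₀(136/14.9) = 58.40 · log₁₀(9.128)
= 58.40 · (0.9604) = 56.08 mV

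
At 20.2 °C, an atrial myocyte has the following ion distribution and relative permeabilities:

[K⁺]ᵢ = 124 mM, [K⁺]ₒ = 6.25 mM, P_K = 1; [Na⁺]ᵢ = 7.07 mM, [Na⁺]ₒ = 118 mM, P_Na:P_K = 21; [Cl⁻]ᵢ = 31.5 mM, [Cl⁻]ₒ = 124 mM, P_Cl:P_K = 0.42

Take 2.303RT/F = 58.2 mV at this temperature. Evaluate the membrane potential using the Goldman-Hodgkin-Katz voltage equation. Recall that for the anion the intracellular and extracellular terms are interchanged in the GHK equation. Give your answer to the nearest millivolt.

Vm = 58.2 · log₁₀[(Σ P·[cation]ₒ + Σ P·[anion]ᵢ) / (Σ P·[cation]ᵢ + Σ P·[anion]ₒ)]
Numerator = 1×6.25 + 21×118 + 0.42×31.5 = 2497
Denominator = 1×124 + 21×7.07 + 0.42×124 = 324.6
Vm = 58.2 · log₁₀(7.6952) = 58.2 × (0.8862) = 51.58 mV

52 mV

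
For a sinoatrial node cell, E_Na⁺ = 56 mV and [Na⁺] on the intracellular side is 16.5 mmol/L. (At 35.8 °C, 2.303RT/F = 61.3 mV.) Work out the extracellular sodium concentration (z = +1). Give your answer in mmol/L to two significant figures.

140 mmol/L

Nernst: E = (61.3/1) · log₁₀([out]/[in]), so log₁₀([out]/[in]) = 56.0 × 1 / 61.3 = 0.9135.
[out]/[in] = 10^(0.9135) = 8.195.
[out] = 8.195 × 16.5 = 135.2 mmol/L.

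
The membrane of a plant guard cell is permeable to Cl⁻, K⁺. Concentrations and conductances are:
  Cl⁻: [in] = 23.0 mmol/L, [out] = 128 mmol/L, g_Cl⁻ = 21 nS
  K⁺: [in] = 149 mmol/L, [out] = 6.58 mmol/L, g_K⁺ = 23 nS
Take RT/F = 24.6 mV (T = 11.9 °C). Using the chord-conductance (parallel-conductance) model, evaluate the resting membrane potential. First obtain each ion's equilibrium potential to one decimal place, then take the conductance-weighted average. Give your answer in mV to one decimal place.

-60.2 mV

E_Cl⁻ = (24.6/-1)·ln(128/23.0) = -42.2 mV
E_K⁺ = (24.6/1)·ln(6.58/149) = -76.7 mV
Vm = (Σ gᵢEᵢ)/(Σ gᵢ) = (21·-42.2 + 23·-76.7) / (21 + 23)
= -2650.30 / 44 = -60.23 mV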